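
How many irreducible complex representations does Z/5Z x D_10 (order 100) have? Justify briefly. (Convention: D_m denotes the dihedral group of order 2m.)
40

Derivation: The number of irreducible complex representations of a finite group equals its number of conjugacy classes. For a direct product, #classes(G x H) = #classes(G) * #classes(H). Z/5Z has 5 classes (abelian), D_10 has 8 classes, so 5 * 8 = 40, so Z/5Z x D_10 (order 100) has exactly 40 irreducible complex representations.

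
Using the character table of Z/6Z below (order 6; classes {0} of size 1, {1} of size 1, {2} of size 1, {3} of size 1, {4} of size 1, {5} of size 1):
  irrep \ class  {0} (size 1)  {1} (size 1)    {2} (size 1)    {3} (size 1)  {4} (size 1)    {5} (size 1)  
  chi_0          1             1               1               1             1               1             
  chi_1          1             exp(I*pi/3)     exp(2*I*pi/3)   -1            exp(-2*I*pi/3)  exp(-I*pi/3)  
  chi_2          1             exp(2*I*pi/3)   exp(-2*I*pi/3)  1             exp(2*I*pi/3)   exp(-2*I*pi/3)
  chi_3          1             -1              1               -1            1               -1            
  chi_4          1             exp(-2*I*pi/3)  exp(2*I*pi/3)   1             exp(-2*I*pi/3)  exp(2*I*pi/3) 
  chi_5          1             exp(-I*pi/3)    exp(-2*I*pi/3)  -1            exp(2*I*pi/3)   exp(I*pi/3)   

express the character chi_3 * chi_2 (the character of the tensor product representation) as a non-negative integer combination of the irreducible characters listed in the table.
chi_3 tensor chi_2 = chi_5 (all other irreducibles have multiplicity 0).

Justification: The character of a tensor product is the pointwise product (chi_3 * chi_2)(C) = chi_3(C) * chi_2(C):
  {0}: (1)*(1), {1}: (-1)*(exp(2*I*pi/3)), {2}: (1)*(exp(-2*I*pi/3)), {3}: (-1)*(1), {4}: (1)*(exp(2*I*pi/3)), {5}: (-1)*(exp(-2*I*pi/3))
so (chi_3 * chi_2) takes values
  {0} -> 1, {1} -> -exp(2*I*pi/3), {2} -> exp(-2*I*pi/3), {3} -> -1, {4} -> exp(2*I*pi/3), {5} -> -exp(-2*I*pi/3).
Now take the inner product of this character with each irreducible chi from the table, <chi_3*chi_2, chi> = (1/6) sum_C |C| (chi_3*chi_2)(C) conj(chi(C)):
  <chi_3*chi_2, chi_0> = (1/6)[1*(1)*conj(1) + 1*(-exp(2*I*pi/3))*conj(1) + 1*(exp(-2*I*pi/3))*conj(1) + 1*(-1)*conj(1) + 1*(exp(2*I*pi/3))*conj(1) + 1*(-exp(-2*I*pi/3))*conj(1)]
      = (1/6)[(1) + (-exp(2*I*pi/3)) + (exp(-2*I*pi/3)) + (-1) + (exp(2*I*pi/3)) + (-exp(-2*I*pi/3))] = 0/6 = 0
  <chi_3*chi_2, chi_1> = (1/6)[1*(1)*conj(1) + 1*(-exp(2*I*pi/3))*conj(exp(I*pi/3)) + 1*(exp(-2*I*pi/3))*conj(exp(2*I*pi/3)) + 1*(-1)*conj(-1) + 1*(exp(2*I*pi/3))*conj(exp(-2*I*pi/3)) + 1*(-exp(-2*I*pi/3))*conj(exp(-I*pi/3))]
      = (1/6)[(1) + (-exp(I*pi/3)) + (exp(2*I*pi/3)) + (1) + (exp(-2*I*pi/3)) + (-exp(-I*pi/3))] = 0/6 = 0
  <chi_3*chi_2, chi_2> = (1/6)[1*(1)*conj(1) + 1*(-exp(2*I*pi/3))*conj(exp(2*I*pi/3)) + 1*(exp(-2*I*pi/3))*conj(exp(-2*I*pi/3)) + 1*(-1)*conj(1) + 1*(exp(2*I*pi/3))*conj(exp(2*I*pi/3)) + 1*(-exp(-2*I*pi/3))*conj(exp(-2*I*pi/3))]
      = (1/6)[(1) + (-1) + (1) + (-1) + (1) + (-1)] = 0/6 = 0
  <chi_3*chi_2, chi_3> = (1/6)[1*(1)*conj(1) + 1*(-exp(2*I*pi/3))*conj(-1) + 1*(exp(-2*I*pi/3))*conj(1) + 1*(-1)*conj(-1) + 1*(exp(2*I*pi/3))*conj(1) + 1*(-exp(-2*I*pi/3))*conj(-1)]
      = (1/6)[(1) + (exp(2*I*pi/3)) + (exp(-2*I*pi/3)) + (1) + (exp(2*I*pi/3)) + (exp(-2*I*pi/3))] = 0/6 = 0
  <chi_3*chi_2, chi_4> = (1/6)[1*(1)*conj(1) + 1*(-exp(2*I*pi/3))*conj(exp(-2*I*pi/3)) + 1*(exp(-2*I*pi/3))*conj(exp(2*I*pi/3)) + 1*(-1)*conj(1) + 1*(exp(2*I*pi/3))*conj(exp(-2*I*pi/3)) + 1*(-exp(-2*I*pi/3))*conj(exp(2*I*pi/3))]
      = (1/6)[(1) + (-exp(-2*I*pi/3)) + (exp(2*I*pi/3)) + (-1) + (exp(-2*I*pi/3)) + (-exp(2*I*pi/3))] = 0/6 = 0
  <chi_3*chi_2, chi_5> = (1/6)[1*(1)*conj(1) + 1*(-exp(2*I*pi/3))*conj(exp(-I*pi/3)) + 1*(exp(-2*I*pi/3))*conj(exp(-2*I*pi/3)) + 1*(-1)*conj(-1) + 1*(exp(2*I*pi/3))*conj(exp(2*I*pi/3)) + 1*(-exp(-2*I*pi/3))*conj(exp(I*pi/3))]
      = (1/6)[(1) + (1) + (1) + (1) + (1) + (1)] = 6/6 = 1
(Exp terms are combined using exp(i*s)*conj(exp(i*t)) = exp(i*(s-t)), and sums of them are collapsed using the identity that for every m > 1 the m distinct m-th roots of unity sum to 0, e.g. 1 + exp(2*I*pi/3) + exp(-2*I*pi/3) = 0.)
Hence the multiplicities are chi_5: 1. Dimension check: dim(chi_3)*dim(chi_2) = 1*1 = 1 and sum (mult * dim) = 1*1 = 1.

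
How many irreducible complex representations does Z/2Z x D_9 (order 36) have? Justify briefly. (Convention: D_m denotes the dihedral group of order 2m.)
12

Argument: The number of irreducible complex representations of a finite group equals its number of conjugacy classes. For a direct product, #classes(G x H) = #classes(G) * #classes(H). Z/2Z has 2 classes (abelian), D_9 has 6 classes, so 2 * 6 = 12, so Z/2Z x D_9 (order 36) has exactly 12 irreducible complex representations.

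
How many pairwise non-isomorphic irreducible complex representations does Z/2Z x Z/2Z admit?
4

Reasoning: The number of irreducible complex representations of a finite group equals its number of conjugacy classes. Z/2Z x Z/2Z is abelian of order 4, so every element is its own conjugacy class: 4 classes, so Z/2Z x Z/2Z (order 4) has exactly 4 irreducible complex representations.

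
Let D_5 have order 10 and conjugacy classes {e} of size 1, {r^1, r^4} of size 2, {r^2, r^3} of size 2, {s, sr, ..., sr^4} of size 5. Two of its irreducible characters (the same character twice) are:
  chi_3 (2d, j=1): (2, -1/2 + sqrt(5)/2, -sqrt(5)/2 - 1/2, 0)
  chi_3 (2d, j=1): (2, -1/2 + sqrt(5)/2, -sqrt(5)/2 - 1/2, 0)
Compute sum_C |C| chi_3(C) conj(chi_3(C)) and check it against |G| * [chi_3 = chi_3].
Sum = 10 = |G| = 10; so <chi_3, chi_3> = 1 (norm-1 confirms irreducibility).

Explanation: Compute term by term over conjugacy classes (|C| * chi_3(C) * conj(chi_3(C))):
  1*(2)*conj(2) + 2*(-1/2 + sqrt(5)/2)*conj(-1/2 + sqrt(5)/2) + 2*(-sqrt(5)/2 - 1/2)*conj(-sqrt(5)/2 - 1/2) + 5*(0)*conj(0)
  = (4) + (3 - sqrt(5)) + (sqrt(5) + 3) + (0)
  = 10.
Dividing by |G| = 10 gives 10/10 = 1, matching the row-orthogonality relation <chi_3, chi_3> = [chi_3 = chi_3].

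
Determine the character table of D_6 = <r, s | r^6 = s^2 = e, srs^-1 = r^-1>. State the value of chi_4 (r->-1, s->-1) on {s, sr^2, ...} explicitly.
Conjugacy classes: {e} of size 1, {r^3} of size 1, {r^1, r^5} of size 2, {r^2, r^4} of size 2, {s, sr^2, ...} of size 3, {sr, sr^3, ...} of size 3.
Character table:
  irrep \ class              {e} (size 1)  {r^3} (size 1)  {r^1, r^5} (size 2)  {r^2, r^4} (size 2)  {s, sr^2, ...} (size 3)  {sr, sr^3, ...} (size 3)
  chi_1 (triv)               1             1               1                    1                    1                        1                       
  chi_2 (sign: r->1, s->-1)  1             1               1                    1                    -1                       -1                      
  chi_3 (r->-1, s->1)        1             -1              -1                   1                    1                        -1                      
  chi_4 (r->-1, s->-1)       1             -1              -1                   1                    -1                       1                       
  chi_5 (2d, j=1)            2             -2              1                    -1                   0                        0                       
  chi_6 (2d, j=2)            2             2               -1                   -1                   0                        0                       

Spot check: chi_4 (r->-1, s->-1) on {s, sr^2, ...} = -1.

Reasoning: D_6 has order 2*6 = 12 with 6 conjugacy classes, hence 6 irreducibles. Sum of squared dims 1 + 1 + 1 + 1 + 4 + 4 = 12 = |G|. Linear characters come from the abelianisation; the 2-dimensional irreps have character r^k -> 2*cos(2*pi*j*k/6), reflections -> 0.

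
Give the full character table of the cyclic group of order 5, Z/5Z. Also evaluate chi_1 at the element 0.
Character table of Z/5Z (irreps indexed chi_0,...,chi_4 with chi_k(m) = zeta_5^(k*m), zeta_5 = exp(2*pi*i/5)):
  irrep \ class  {0} (size 1)  {1} (size 1)    {2} (size 1)    {3} (size 1)    {4} (size 1)  
  chi_0          1             1               1               1               1             
  chi_1          1             exp(2*I*pi/5)   exp(4*I*pi/5)   exp(-4*I*pi/5)  exp(-2*I*pi/5)
  chi_2          1             exp(4*I*pi/5)   exp(-2*I*pi/5)  exp(2*I*pi/5)   exp(-4*I*pi/5)
  chi_3          1             exp(-4*I*pi/5)  exp(2*I*pi/5)   exp(-2*I*pi/5)  exp(4*I*pi/5) 
  chi_4          1             exp(-2*I*pi/5)  exp(-4*I*pi/5)  exp(4*I*pi/5)   exp(2*I*pi/5) 

Spot check: chi_1(0) = zeta_5^(1*0) = zeta_5^0 = 1.

Reasoning: Z/5Z is abelian, so all 5 irreducible complex representations are 1-dimensional. They are given by chi_k(m) = zeta_5^(k*m) for k = 0,...,4. Row orthogonality: sum_m chi_k(m) conj(chi_l(m)) = 5 * [k = l].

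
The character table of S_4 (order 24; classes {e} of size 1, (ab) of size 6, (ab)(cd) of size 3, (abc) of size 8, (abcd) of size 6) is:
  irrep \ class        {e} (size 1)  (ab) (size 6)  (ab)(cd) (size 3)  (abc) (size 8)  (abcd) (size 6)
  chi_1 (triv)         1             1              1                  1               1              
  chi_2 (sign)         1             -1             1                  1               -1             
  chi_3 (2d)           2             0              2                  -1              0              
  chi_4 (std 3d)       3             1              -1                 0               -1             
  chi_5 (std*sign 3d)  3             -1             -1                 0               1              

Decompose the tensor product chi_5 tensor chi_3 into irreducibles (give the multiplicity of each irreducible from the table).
chi_5 tensor chi_3 = chi_4 + chi_5 (all other irreducibles have multiplicity 0).

The character of a tensor product is the pointwise product (chi_5 * chi_3)(C) = chi_5(C) * chi_3(C):
  {e}: (3)*(2), (ab): (-1)*(0), (ab)(cd): (-1)*(2), (abc): (0)*(-1), (abcd): (1)*(0)
so (chi_5 * chi_3) takes values
  {e} -> 6, (ab) -> 0, (ab)(cd) -> -2, (abc) -> 0, (abcd) -> 0.
Now take the inner product of this character with each irreducible chi from the table, <chi_5*chi_3, chi> = (1/24) sum_C |C| (chi_5*chi_3)(C) conj(chi(C)):
  <chi_5*chi_3, chi_1> = (1/24)[1*(6)*conj(1) + 6*(0)*conj(1) + 3*(-2)*conj(1) + 8*(0)*conj(1) + 6*(0)*conj(1)]
      = (1/24)[(6) + (0) + (-6) + (0) + (0)] = 0/24 = 0
  <chi_5*chi_3, chi_2> = (1/24)[1*(6)*conj(1) + 6*(0)*conj(-1) + 3*(-2)*conj(1) + 8*(0)*conj(1) + 6*(0)*conj(-1)]
      = (1/24)[(6) + (0) + (-6) + (0) + (0)] = 0/24 = 0
  <chi_5*chi_3, chi_3> = (1/24)[1*(6)*conj(2) + 6*(0)*conj(0) + 3*(-2)*conj(2) + 8*(0)*conj(-1) + 6*(0)*conj(0)]
      = (1/24)[(12) + (0) + (-12) + (0) + (0)] = 0/24 = 0
  <chi_5*chi_3, chi_4> = (1/24)[1*(6)*conj(3) + 6*(0)*conj(1) + 3*(-2)*conj(-1) + 8*(0)*conj(0) + 6*(0)*conj(-1)]
      = (1/24)[(18) + (0) + (6) + (0) + (0)] = 24/24 = 1
  <chi_5*chi_3, chi_5> = (1/24)[1*(6)*conj(3) + 6*(0)*conj(-1) + 3*(-2)*conj(-1) + 8*(0)*conj(0) + 6*(0)*conj(1)]
      = (1/24)[(18) + (0) + (6) + (0) + (0)] = 24/24 = 1
Hence the multiplicities are chi_4: 1, chi_5: 1. Dimension check: dim(chi_5)*dim(chi_3) = 3*2 = 6 and sum (mult * dim) = 1*3 + 1*3 = 6.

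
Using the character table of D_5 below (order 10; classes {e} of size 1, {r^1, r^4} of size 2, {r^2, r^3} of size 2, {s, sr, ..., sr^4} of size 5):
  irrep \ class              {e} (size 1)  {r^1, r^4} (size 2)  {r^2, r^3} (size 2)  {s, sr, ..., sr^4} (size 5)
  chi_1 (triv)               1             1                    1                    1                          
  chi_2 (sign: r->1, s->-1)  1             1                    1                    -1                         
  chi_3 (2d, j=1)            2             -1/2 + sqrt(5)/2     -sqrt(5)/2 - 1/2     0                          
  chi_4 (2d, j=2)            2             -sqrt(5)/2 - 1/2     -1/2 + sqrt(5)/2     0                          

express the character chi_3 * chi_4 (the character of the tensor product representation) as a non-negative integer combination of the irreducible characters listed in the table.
chi_3 tensor chi_4 = chi_3 + chi_4 (all other irreducibles have multiplicity 0).

Reasoning: The character of a tensor product is the pointwise product (chi_3 * chi_4)(C) = chi_3(C) * chi_4(C):
  {e}: (2)*(2), {r^1, r^4}: (-1/2 + sqrt(5)/2)*(-sqrt(5)/2 - 1/2), {r^2, r^3}: (-sqrt(5)/2 - 1/2)*(-1/2 + sqrt(5)/2), {s, sr, ..., sr^4}: (0)*(0)
so (chi_3 * chi_4) takes values
  {e} -> 4, {r^1, r^4} -> -1, {r^2, r^3} -> -1, {s, sr, ..., sr^4} -> 0.
Now take the inner product of this character with each irreducible chi from the table, <chi_3*chi_4, chi> = (1/10) sum_C |C| (chi_3*chi_4)(C) conj(chi(C)):
  <chi_3*chi_4, chi_1> = (1/10)[1*(4)*conj(1) + 2*(-1)*conj(1) + 2*(-1)*conj(1) + 5*(0)*conj(1)]
      = (1/10)[(4) + (-2) + (-2) + (0)] = 0/10 = 0
  <chi_3*chi_4, chi_2> = (1/10)[1*(4)*conj(1) + 2*(-1)*conj(1) + 2*(-1)*conj(1) + 5*(0)*conj(-1)]
      = (1/10)[(4) + (-2) + (-2) + (0)] = 0/10 = 0
  <chi_3*chi_4, chi_3> = (1/10)[1*(4)*conj(2) + 2*(-1)*conj(-1/2 + sqrt(5)/2) + 2*(-1)*conj(-sqrt(5)/2 - 1/2) + 5*(0)*conj(0)]
      = (1/10)[(8) + (1 - sqrt(5)) + (1 + sqrt(5)) + (0)] = 10/10 = 1
  <chi_3*chi_4, chi_4> = (1/10)[1*(4)*conj(2) + 2*(-1)*conj(-sqrt(5)/2 - 1/2) + 2*(-1)*conj(-1/2 + sqrt(5)/2) + 5*(0)*conj(0)]
      = (1/10)[(8) + (1 + sqrt(5)) + (1 - sqrt(5)) + (0)] = 10/10 = 1
Hence the multiplicities are chi_3: 1, chi_4: 1. Dimension check: dim(chi_3)*dim(chi_4) = 2*2 = 4 and sum (mult * dim) = 1*2 + 1*2 = 4.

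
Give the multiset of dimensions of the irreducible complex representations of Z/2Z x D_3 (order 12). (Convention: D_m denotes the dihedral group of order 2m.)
Dimensions: 1, 1, 1, 1, 2, 2

Reasoning: There are 6 irreducibles (= number of conjugacy classes). Their dimensions d_i satisfy sum d_i^2 = |G| = 12: 1 + 1 + 1 + 1 + 4 + 4 = 12. (For the product with Z/2Z: each of the 2 1-dim characters of Z/2Z tensors with each irrep of D_3, giving 2 copies of each D_3-dimension.)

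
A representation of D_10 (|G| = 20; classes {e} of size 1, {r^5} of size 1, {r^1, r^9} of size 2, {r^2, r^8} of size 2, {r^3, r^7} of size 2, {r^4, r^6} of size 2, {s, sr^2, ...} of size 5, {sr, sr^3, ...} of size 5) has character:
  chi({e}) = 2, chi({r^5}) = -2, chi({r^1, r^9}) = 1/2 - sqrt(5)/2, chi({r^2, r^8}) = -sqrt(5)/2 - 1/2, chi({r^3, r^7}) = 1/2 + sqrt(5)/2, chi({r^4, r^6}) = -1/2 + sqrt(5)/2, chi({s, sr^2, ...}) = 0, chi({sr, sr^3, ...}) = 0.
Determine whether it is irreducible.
Irreducible: <chi, chi> = 1.

Solution. <chi, chi> = (1/|G|) sum_C |C| * |chi(C)|^2 = (1/20)[1*|2|^2 + 1*|-2|^2 + 2*|1/2 - sqrt(5)/2|^2 + 2*|-sqrt(5)/2 - 1/2|^2 + 2*|1/2 + sqrt(5)/2|^2 + 2*|-1/2 + sqrt(5)/2|^2 + 5*|0|^2 + 5*|0|^2]
  = (1/20)[(4) + (4) + (3 - sqrt(5)) + (sqrt(5) + 3) + (sqrt(5) + 3) + (3 - sqrt(5)) + (0) + (0)] = 20/20 = 1.
A character is irreducible iff <chi, chi> = 1, so this representation is irreducible.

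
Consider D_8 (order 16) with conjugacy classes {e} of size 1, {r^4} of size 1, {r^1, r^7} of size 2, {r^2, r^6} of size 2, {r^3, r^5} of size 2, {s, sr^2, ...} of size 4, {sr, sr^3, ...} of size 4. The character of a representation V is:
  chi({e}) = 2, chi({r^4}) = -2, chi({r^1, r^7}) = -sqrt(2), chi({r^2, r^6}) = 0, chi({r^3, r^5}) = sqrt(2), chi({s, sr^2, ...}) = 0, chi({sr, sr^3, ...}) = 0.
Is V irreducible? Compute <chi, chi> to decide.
Irreducible: <chi, chi> = 1.

<chi, chi> = (1/|G|) sum_C |C| * |chi(C)|^2 = (1/16)[1*|2|^2 + 1*|-2|^2 + 2*|-sqrt(2)|^2 + 2*|0|^2 + 2*|sqrt(2)|^2 + 4*|0|^2 + 4*|0|^2]
  = (1/16)[(4) + (4) + (4) + (0) + (4) + (0) + (0)] = 16/16 = 1.
A character is irreducible iff <chi, chi> = 1, so this representation is irreducible.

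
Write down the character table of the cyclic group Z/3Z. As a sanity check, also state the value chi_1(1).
Character table of Z/3Z (irreps indexed chi_0,...,chi_2 with chi_k(m) = zeta_3^(k*m), zeta_3 = exp(2*pi*i/3)):
  irrep \ class  {0} (size 1)  {1} (size 1)    {2} (size 1)  
  chi_0          1             1               1             
  chi_1          1             exp(2*I*pi/3)   exp(-2*I*pi/3)
  chi_2          1             exp(-2*I*pi/3)  exp(2*I*pi/3) 

Spot check: chi_1(1) = zeta_3^(1*1) = zeta_3^1 = exp(2*I*pi/3).

Proof sketch: Z/3Z is abelian, so all 3 irreducible complex representations are 1-dimensional. They are given by chi_k(m) = zeta_3^(k*m) for k = 0,...,2. Row orthogonality: sum_m chi_k(m) conj(chi_l(m)) = 3 * [k = l].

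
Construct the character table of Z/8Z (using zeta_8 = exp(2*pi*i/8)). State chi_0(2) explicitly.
Character table of Z/8Z (irreps indexed chi_0,...,chi_7 with chi_k(m) = zeta_8^(k*m), zeta_8 = exp(2*pi*i/8)):
  irrep \ class  {0} (size 1)  {1} (size 1)    {2} (size 1)  {3} (size 1)    {4} (size 1)  {5} (size 1)    {6} (size 1)  {7} (size 1)  
  chi_0          1             1               1             1               1             1               1             1             
  chi_1          1             exp(I*pi/4)     I             exp(3*I*pi/4)   -1            exp(-3*I*pi/4)  -I            exp(-I*pi/4)  
  chi_2          1             I               -1            -I              1             I               -1            -I            
  chi_3          1             exp(3*I*pi/4)   -I            exp(I*pi/4)     -1            exp(-I*pi/4)    I             exp(-3*I*pi/4)
  chi_4          1             -1              1             -1              1             -1              1             -1            
  chi_5          1             exp(-3*I*pi/4)  I             exp(-I*pi/4)    -1            exp(I*pi/4)     -I            exp(3*I*pi/4) 
  chi_6          1             -I              -1            I               1             -I              -1            I             
  chi_7          1             exp(-I*pi/4)    -I            exp(-3*I*pi/4)  -1            exp(3*I*pi/4)   I             exp(I*pi/4)   

Spot check: chi_0(2) = zeta_8^(0*2) = zeta_8^0 = 1.

Argument: Z/8Z is abelian, so all 8 irreducible complex representations are 1-dimensional. They are given by chi_k(m) = zeta_8^(k*m) for k = 0,...,7. Row orthogonality: sum_m chi_k(m) conj(chi_l(m)) = 8 * [k = l].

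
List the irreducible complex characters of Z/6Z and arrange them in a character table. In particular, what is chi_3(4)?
Character table of Z/6Z (irreps indexed chi_0,...,chi_5 with chi_k(m) = zeta_6^(k*m), zeta_6 = exp(2*pi*i/6)):
  irrep \ class  {0} (size 1)  {1} (size 1)    {2} (size 1)    {3} (size 1)  {4} (size 1)    {5} (size 1)  
  chi_0          1             1               1               1             1               1             
  chi_1          1             exp(I*pi/3)     exp(2*I*pi/3)   -1            exp(-2*I*pi/3)  exp(-I*pi/3)  
  chi_2          1             exp(2*I*pi/3)   exp(-2*I*pi/3)  1             exp(2*I*pi/3)   exp(-2*I*pi/3)
  chi_3          1             -1              1               -1            1               -1            
  chi_4          1             exp(-2*I*pi/3)  exp(2*I*pi/3)   1             exp(-2*I*pi/3)  exp(2*I*pi/3) 
  chi_5          1             exp(-I*pi/3)    exp(-2*I*pi/3)  -1            exp(2*I*pi/3)   exp(I*pi/3)   

Spot check: chi_3(4) = zeta_6^(3*4) = zeta_6^12 = 1.

Derivation: Z/6Z is abelian, so all 6 irreducible complex representations are 1-dimensional. They are given by chi_k(m) = zeta_6^(k*m) for k = 0,...,5. Row orthogonality: sum_m chi_k(m) conj(chi_l(m)) = 6 * [k = l].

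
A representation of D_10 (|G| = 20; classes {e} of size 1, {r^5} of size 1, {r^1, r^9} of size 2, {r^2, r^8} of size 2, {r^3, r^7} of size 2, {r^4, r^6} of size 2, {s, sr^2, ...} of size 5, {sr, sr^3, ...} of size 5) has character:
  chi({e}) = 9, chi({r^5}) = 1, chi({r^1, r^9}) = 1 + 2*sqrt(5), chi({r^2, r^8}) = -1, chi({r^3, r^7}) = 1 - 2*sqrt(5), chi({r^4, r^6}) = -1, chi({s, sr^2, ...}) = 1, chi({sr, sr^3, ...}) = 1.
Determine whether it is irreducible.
Not irreducible (reducible): <chi, chi> = 9 > 1.

Derivation: <chi, chi> = (1/|G|) sum_C |C| * |chi(C)|^2 = (1/20)[1*|9|^2 + 1*|1|^2 + 2*|1 + 2*sqrt(5)|^2 + 2*|-1|^2 + 2*|1 - 2*sqrt(5)|^2 + 2*|-1|^2 + 5*|1|^2 + 5*|1|^2]
  = (1/20)[(81) + (1) + (8*sqrt(5) + 42) + (2) + (42 - 8*sqrt(5)) + (2) + (5) + (5)] = 180/20 = 9.
A character is irreducible iff <chi, chi> = 1, so this representation is reducible.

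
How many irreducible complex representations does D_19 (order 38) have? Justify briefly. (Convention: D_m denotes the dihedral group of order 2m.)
11

Justification: The number of irreducible complex representations of a finite group equals its number of conjugacy classes. D_19 has 11 conjugacy classes ((n+3)/2 for n odd), so D_19 (order 38) has exactly 11 irreducible complex representations.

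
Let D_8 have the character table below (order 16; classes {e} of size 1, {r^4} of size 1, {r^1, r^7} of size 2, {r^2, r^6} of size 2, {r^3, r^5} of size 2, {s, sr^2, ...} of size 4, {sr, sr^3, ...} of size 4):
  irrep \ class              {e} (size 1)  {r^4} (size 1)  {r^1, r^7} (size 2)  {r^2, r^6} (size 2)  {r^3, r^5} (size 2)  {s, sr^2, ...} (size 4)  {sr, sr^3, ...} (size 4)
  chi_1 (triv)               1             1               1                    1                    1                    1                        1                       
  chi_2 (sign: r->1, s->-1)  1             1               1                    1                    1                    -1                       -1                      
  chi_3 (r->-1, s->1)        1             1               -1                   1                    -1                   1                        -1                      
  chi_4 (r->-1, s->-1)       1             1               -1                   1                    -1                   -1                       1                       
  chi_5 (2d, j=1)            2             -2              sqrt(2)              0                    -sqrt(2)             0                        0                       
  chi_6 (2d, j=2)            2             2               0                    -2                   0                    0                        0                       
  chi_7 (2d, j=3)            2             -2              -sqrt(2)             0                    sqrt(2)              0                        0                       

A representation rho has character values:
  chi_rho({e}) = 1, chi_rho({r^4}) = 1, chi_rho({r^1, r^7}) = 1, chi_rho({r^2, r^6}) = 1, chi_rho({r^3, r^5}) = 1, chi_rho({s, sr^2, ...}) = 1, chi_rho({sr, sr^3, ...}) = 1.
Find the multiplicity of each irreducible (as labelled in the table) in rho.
Multiplicities: chi_1: 1, chi_2: 0, chi_3: 0, chi_4: 0, chi_5: 0, chi_6: 0, chi_7: 0.

Reasoning: Use <chi_rho, chi> = (1/|G|) sum_C |C| * chi_rho(C) * conj(chi(C)) with |G| = 16 for each irreducible chi in the table:
  <chi_rho, chi_1> = (1/16)[1*(1)*conj(1) + 1*(1)*conj(1) + 2*(1)*conj(1) + 2*(1)*conj(1) + 2*(1)*conj(1) + 4*(1)*conj(1) + 4*(1)*conj(1)]
      = (1/16)[(1) + (1) + (2) + (2) + (2) + (4) + (4)] = 16/16 = 1
  <chi_rho, chi_2> = (1/16)[1*(1)*conj(1) + 1*(1)*conj(1) + 2*(1)*conj(1) + 2*(1)*conj(1) + 2*(1)*conj(1) + 4*(1)*conj(-1) + 4*(1)*conj(-1)]
      = (1/16)[(1) + (1) + (2) + (2) + (2) + (-4) + (-4)] = 0/16 = 0
  <chi_rho, chi_3> = (1/16)[1*(1)*conj(1) + 1*(1)*conj(1) + 2*(1)*conj(-1) + 2*(1)*conj(1) + 2*(1)*conj(-1) + 4*(1)*conj(1) + 4*(1)*conj(-1)]
      = (1/16)[(1) + (1) + (-2) + (2) + (-2) + (4) + (-4)] = 0/16 = 0
  <chi_rho, chi_4> = (1/16)[1*(1)*conj(1) + 1*(1)*conj(1) + 2*(1)*conj(-1) + 2*(1)*conj(1) + 2*(1)*conj(-1) + 4*(1)*conj(-1) + 4*(1)*conj(1)]
      = (1/16)[(1) + (1) + (-2) + (2) + (-2) + (-4) + (4)] = 0/16 = 0
  <chi_rho, chi_5> = (1/16)[1*(1)*conj(2) + 1*(1)*conj(-2) + 2*(1)*conj(sqrt(2)) + 2*(1)*conj(0) + 2*(1)*conj(-sqrt(2)) + 4*(1)*conj(0) + 4*(1)*conj(0)]
      = (1/16)[(2) + (-2) + (2*sqrt(2)) + (0) + (-2*sqrt(2)) + (0) + (0)] = 0/16 = 0
  <chi_rho, chi_6> = (1/16)[1*(1)*conj(2) + 1*(1)*conj(2) + 2*(1)*conj(0) + 2*(1)*conj(-2) + 2*(1)*conj(0) + 4*(1)*conj(0) + 4*(1)*conj(0)]
      = (1/16)[(2) + (2) + (0) + (-4) + (0) + (0) + (0)] = 0/16 = 0
  <chi_rho, chi_7> = (1/16)[1*(1)*conj(2) + 1*(1)*conj(-2) + 2*(1)*conj(-sqrt(2)) + 2*(1)*conj(0) + 2*(1)*conj(sqrt(2)) + 4*(1)*conj(0) + 4*(1)*conj(0)]
      = (1/16)[(2) + (-2) + (-2*sqrt(2)) + (0) + (2*sqrt(2)) + (0) + (0)] = 0/16 = 0
Dimension check: dim(rho) = sum (mult * dim) = 1*1 + 0*1 + 0*1 + 0*1 + 0*2 + 0*2 + 0*2 = 1 = chi_rho(e) = 1.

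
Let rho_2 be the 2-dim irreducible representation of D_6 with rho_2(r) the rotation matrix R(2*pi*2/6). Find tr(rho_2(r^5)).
chi_{rho_2}(r^5) = 2*cos(2*pi*2*5/6) = -1

rho_2(r^5) is rotation by angle 2*pi*2*5/6, whose trace is 2*cos(2*pi*2*5/6) = -1.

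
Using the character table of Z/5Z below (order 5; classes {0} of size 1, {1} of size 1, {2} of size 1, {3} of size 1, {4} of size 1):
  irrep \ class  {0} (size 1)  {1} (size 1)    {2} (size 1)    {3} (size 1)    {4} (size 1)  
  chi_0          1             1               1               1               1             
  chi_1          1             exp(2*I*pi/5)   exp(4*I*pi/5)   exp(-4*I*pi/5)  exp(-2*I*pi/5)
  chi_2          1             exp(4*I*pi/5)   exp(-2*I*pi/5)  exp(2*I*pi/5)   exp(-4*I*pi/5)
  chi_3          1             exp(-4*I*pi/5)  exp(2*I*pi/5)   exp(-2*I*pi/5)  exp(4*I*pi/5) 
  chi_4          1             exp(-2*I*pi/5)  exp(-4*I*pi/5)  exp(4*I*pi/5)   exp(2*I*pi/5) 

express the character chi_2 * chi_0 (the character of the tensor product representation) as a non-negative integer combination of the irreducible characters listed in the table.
chi_2 tensor chi_0 = chi_2 (all other irreducibles have multiplicity 0).

Justification: The character of a tensor product is the pointwise product (chi_2 * chi_0)(C) = chi_2(C) * chi_0(C):
  {0}: (1)*(1), {1}: (exp(4*I*pi/5))*(1), {2}: (exp(-2*I*pi/5))*(1), {3}: (exp(2*I*pi/5))*(1), {4}: (exp(-4*I*pi/5))*(1)
so (chi_2 * chi_0) takes values
  {0} -> 1, {1} -> exp(4*I*pi/5), {2} -> exp(-2*I*pi/5), {3} -> exp(2*I*pi/5), {4} -> exp(-4*I*pi/5).
Now take the inner product of this character with each irreducible chi from the table, <chi_2*chi_0, chi> = (1/5) sum_C |C| (chi_2*chi_0)(C) conj(chi(C)):
  <chi_2*chi_0, chi_0> = (1/5)[1*(1)*conj(1) + 1*(exp(4*I*pi/5))*conj(1) + 1*(exp(-2*I*pi/5))*conj(1) + 1*(exp(2*I*pi/5))*conj(1) + 1*(exp(-4*I*pi/5))*conj(1)]
      = (1/5)[(1) + (exp(4*I*pi/5)) + (exp(-2*I*pi/5)) + (exp(2*I*pi/5)) + (exp(-4*I*pi/5))] = 0/5 = 0
  <chi_2*chi_0, chi_1> = (1/5)[1*(1)*conj(1) + 1*(exp(4*I*pi/5))*conj(exp(2*I*pi/5)) + 1*(exp(-2*I*pi/5))*conj(exp(4*I*pi/5)) + 1*(exp(2*I*pi/5))*conj(exp(-4*I*pi/5)) + 1*(exp(-4*I*pi/5))*conj(exp(-2*I*pi/5))]
      = (1/5)[(1) + (exp(2*I*pi/5)) + (exp(4*I*pi/5)) + (exp(-4*I*pi/5)) + (exp(-2*I*pi/5))] = 0/5 = 0
  <chi_2*chi_0, chi_2> = (1/5)[1*(1)*conj(1) + 1*(exp(4*I*pi/5))*conj(exp(4*I*pi/5)) + 1*(exp(-2*I*pi/5))*conj(exp(-2*I*pi/5)) + 1*(exp(2*I*pi/5))*conj(exp(2*I*pi/5)) + 1*(exp(-4*I*pi/5))*conj(exp(-4*I*pi/5))]
      = (1/5)[(1) + (1) + (1) + (1) + (1)] = 5/5 = 1
  <chi_2*chi_0, chi_3> = (1/5)[1*(1)*conj(1) + 1*(exp(4*I*pi/5))*conj(exp(-4*I*pi/5)) + 1*(exp(-2*I*pi/5))*conj(exp(2*I*pi/5)) + 1*(exp(2*I*pi/5))*conj(exp(-2*I*pi/5)) + 1*(exp(-4*I*pi/5))*conj(exp(4*I*pi/5))]
      = (1/5)[(1) + (exp(-2*I*pi/5)) + (exp(-4*I*pi/5)) + (exp(4*I*pi/5)) + (exp(2*I*pi/5))] = 0/5 = 0
  <chi_2*chi_0, chi_4> = (1/5)[1*(1)*conj(1) + 1*(exp(4*I*pi/5))*conj(exp(-2*I*pi/5)) + 1*(exp(-2*I*pi/5))*conj(exp(-4*I*pi/5)) + 1*(exp(2*I*pi/5))*conj(exp(4*I*pi/5)) + 1*(exp(-4*I*pi/5))*conj(exp(2*I*pi/5))]
      = (1/5)[(1) + (exp(-4*I*pi/5)) + (exp(2*I*pi/5)) + (exp(-2*I*pi/5)) + (exp(4*I*pi/5))] = 0/5 = 0
(Exp terms are combined using exp(i*s)*conj(exp(i*t)) = exp(i*(s-t)), and sums of them are collapsed using the identity that for every m > 1 the m distinct m-th roots of unity sum to 0, e.g. 1 + exp(2*I*pi/3) + exp(-2*I*pi/3) = 0.)
Hence the multiplicities are chi_2: 1. Dimension check: dim(chi_2)*dim(chi_0) = 1*1 = 1 and sum (mult * dim) = 1*1 = 1.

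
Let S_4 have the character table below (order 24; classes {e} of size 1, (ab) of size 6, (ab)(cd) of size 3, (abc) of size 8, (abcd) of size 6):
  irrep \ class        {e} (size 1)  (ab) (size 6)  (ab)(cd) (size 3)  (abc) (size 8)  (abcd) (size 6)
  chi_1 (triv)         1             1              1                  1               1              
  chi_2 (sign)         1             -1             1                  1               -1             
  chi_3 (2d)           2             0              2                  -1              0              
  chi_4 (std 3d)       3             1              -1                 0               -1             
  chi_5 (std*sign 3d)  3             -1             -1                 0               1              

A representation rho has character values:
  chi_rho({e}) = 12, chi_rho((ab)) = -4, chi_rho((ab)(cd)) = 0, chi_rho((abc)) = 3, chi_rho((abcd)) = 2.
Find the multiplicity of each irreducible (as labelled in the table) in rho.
Multiplicities: chi_1: 1, chi_2: 2, chi_3: 0, chi_4: 0, chi_5: 3.

Why: Use <chi_rho, chi> = (1/|G|) sum_C |C| * chi_rho(C) * conj(chi(C)) with |G| = 24 for each irreducible chi in the table:
  <chi_rho, chi_1> = (1/24)[1*(12)*conj(1) + 6*(-4)*conj(1) + 3*(0)*conj(1) + 8*(3)*conj(1) + 6*(2)*conj(1)]
      = (1/24)[(12) + (-24) + (0) + (24) + (12)] = 24/24 = 1
  <chi_rho, chi_2> = (1/24)[1*(12)*conj(1) + 6*(-4)*conj(-1) + 3*(0)*conj(1) + 8*(3)*conj(1) + 6*(2)*conj(-1)]
      = (1/24)[(12) + (24) + (0) + (24) + (-12)] = 48/24 = 2
  <chi_rho, chi_3> = (1/24)[1*(12)*conj(2) + 6*(-4)*conj(0) + 3*(0)*conj(2) + 8*(3)*conj(-1) + 6*(2)*conj(0)]
      = (1/24)[(24) + (0) + (0) + (-24) + (0)] = 0/24 = 0
  <chi_rho, chi_4> = (1/24)[1*(12)*conj(3) + 6*(-4)*conj(1) + 3*(0)*conj(-1) + 8*(3)*conj(0) + 6*(2)*conj(-1)]
      = (1/24)[(36) + (-24) + (0) + (0) + (-12)] = 0/24 = 0
  <chi_rho, chi_5> = (1/24)[1*(12)*conj(3) + 6*(-4)*conj(-1) + 3*(0)*conj(-1) + 8*(3)*conj(0) + 6*(2)*conj(1)]
      = (1/24)[(36) + (24) + (0) + (0) + (12)] = 72/24 = 3
Dimension check: dim(rho) = sum (mult * dim) = 1*1 + 2*1 + 0*2 + 0*3 + 3*3 = 12 = chi_rho(e) = 12.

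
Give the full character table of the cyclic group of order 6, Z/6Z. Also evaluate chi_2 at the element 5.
Character table of Z/6Z (irreps indexed chi_0,...,chi_5 with chi_k(m) = zeta_6^(k*m), zeta_6 = exp(2*pi*i/6)):
  irrep \ class  {0} (size 1)  {1} (size 1)    {2} (size 1)    {3} (size 1)  {4} (size 1)    {5} (size 1)  
  chi_0          1             1               1               1             1               1             
  chi_1          1             exp(I*pi/3)     exp(2*I*pi/3)   -1            exp(-2*I*pi/3)  exp(-I*pi/3)  
  chi_2          1             exp(2*I*pi/3)   exp(-2*I*pi/3)  1             exp(2*I*pi/3)   exp(-2*I*pi/3)
  chi_3          1             -1              1               -1            1               -1            
  chi_4          1             exp(-2*I*pi/3)  exp(2*I*pi/3)   1             exp(-2*I*pi/3)  exp(2*I*pi/3) 
  chi_5          1             exp(-I*pi/3)    exp(-2*I*pi/3)  -1            exp(2*I*pi/3)   exp(I*pi/3)   

Spot check: chi_2(5) = zeta_6^(2*5) = zeta_6^10 = exp(-2*I*pi/3).

Reasoning: Z/6Z is abelian, so all 6 irreducible complex representations are 1-dimensional. They are given by chi_k(m) = zeta_6^(k*m) for k = 0,...,5. Row orthogonality: sum_m chi_k(m) conj(chi_l(m)) = 6 * [k = l].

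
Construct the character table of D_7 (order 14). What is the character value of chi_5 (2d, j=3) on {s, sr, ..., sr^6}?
Conjugacy classes: {e} of size 1, {r^1, r^6} of size 2, {r^2, r^5} of size 2, {r^3, r^4} of size 2, {s, sr, ..., sr^6} of size 7.
Character table:
  irrep \ class              {e} (size 1)  {r^1, r^6} (size 2)  {r^2, r^5} (size 2)  {r^3, r^4} (size 2)  {s, sr, ..., sr^6} (size 7)
  chi_1 (triv)               1             1                    1                    1                    1                          
  chi_2 (sign: r->1, s->-1)  1             1                    1                    1                    -1                         
  chi_3 (2d, j=1)            2             2*cos(2*pi/7)        -2*cos(3*pi/7)       -2*cos(pi/7)         0                          
  chi_4 (2d, j=2)            2             -2*cos(3*pi/7)       -2*cos(pi/7)         2*cos(2*pi/7)        0                          
  chi_5 (2d, j=3)            2             -2*cos(pi/7)         2*cos(2*pi/7)        -2*cos(3*pi/7)       0                          

Spot check: chi_5 (2d, j=3) on {s, sr, ..., sr^6} = 0.

Explanation: D_7 has order 2*7 = 14 with 5 conjugacy classes, hence 5 irreducibles. Sum of squared dims 1 + 1 + 4 + 4 + 4 = 14 = |G|. Linear characters come from the abelianisation; the 2-dimensional irreps have character r^k -> 2*cos(2*pi*j*k/7), reflections -> 0.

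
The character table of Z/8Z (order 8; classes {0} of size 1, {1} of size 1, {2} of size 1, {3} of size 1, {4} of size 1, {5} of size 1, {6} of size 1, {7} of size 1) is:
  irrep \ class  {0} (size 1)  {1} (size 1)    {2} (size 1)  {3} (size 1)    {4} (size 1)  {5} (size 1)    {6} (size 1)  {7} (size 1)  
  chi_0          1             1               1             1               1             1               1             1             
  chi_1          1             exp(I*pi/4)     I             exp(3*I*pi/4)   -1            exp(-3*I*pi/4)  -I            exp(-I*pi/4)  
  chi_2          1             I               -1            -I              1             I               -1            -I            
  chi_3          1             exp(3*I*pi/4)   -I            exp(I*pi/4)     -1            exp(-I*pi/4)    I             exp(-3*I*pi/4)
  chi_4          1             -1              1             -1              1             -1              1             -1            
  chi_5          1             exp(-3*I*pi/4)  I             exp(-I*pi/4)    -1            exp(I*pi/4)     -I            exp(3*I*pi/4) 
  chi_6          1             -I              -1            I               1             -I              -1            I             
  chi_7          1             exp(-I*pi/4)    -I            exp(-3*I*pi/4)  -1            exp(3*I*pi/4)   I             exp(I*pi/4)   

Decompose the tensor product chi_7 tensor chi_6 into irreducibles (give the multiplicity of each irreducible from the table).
chi_7 tensor chi_6 = chi_5 (all other irreducibles have multiplicity 0).

Explanation: The character of a tensor product is the pointwise product (chi_7 * chi_6)(C) = chi_7(C) * chi_6(C):
  {0}: (1)*(1), {1}: (exp(-I*pi/4))*(-I), {2}: (-I)*(-1), {3}: (exp(-3*I*pi/4))*(I), {4}: (-1)*(1), {5}: (exp(3*I*pi/4))*(-I), {6}: (I)*(-1), {7}: (exp(I*pi/4))*(I)
so (chi_7 * chi_6) takes values
  {0} -> 1, {1} -> -exp(I*pi/4), {2} -> I, {3} -> exp(-I*pi/4), {4} -> -1, {5} -> -exp(-3*I*pi/4), {6} -> -I, {7} -> exp(3*I*pi/4).
Now take the inner product of this character with each irreducible chi from the table, <chi_7*chi_6, chi> = (1/8) sum_C |C| (chi_7*chi_6)(C) conj(chi(C)):
  <chi_7*chi_6, chi_0> = (1/8)[1*(1)*conj(1) + 1*(-exp(I*pi/4))*conj(1) + 1*(I)*conj(1) + 1*(exp(-I*pi/4))*conj(1) + 1*(-1)*conj(1) + 1*(-exp(-3*I*pi/4))*conj(1) + 1*(-I)*conj(1) + 1*(exp(3*I*pi/4))*conj(1)]
      = (1/8)[(1) + (-exp(I*pi/4)) + (I) + (exp(-I*pi/4)) + (-1) + (-exp(-3*I*pi/4)) + (-I) + (exp(3*I*pi/4))] = 0/8 = 0
  <chi_7*chi_6, chi_1> = (1/8)[1*(1)*conj(1) + 1*(-exp(I*pi/4))*conj(exp(I*pi/4)) + 1*(I)*conj(I) + 1*(exp(-I*pi/4))*conj(exp(3*I*pi/4)) + 1*(-1)*conj(-1) + 1*(-exp(-3*I*pi/4))*conj(exp(-3*I*pi/4)) + 1*(-I)*conj(-I) + 1*(exp(3*I*pi/4))*conj(exp(-I*pi/4))]
      = (1/8)[(1) + (-1) + (1) + (-1) + (1) + (-1) + (1) + (-1)] = 0/8 = 0
  <chi_7*chi_6, chi_2> = (1/8)[1*(1)*conj(1) + 1*(-exp(I*pi/4))*conj(I) + 1*(I)*conj(-1) + 1*(exp(-I*pi/4))*conj(-I) + 1*(-1)*conj(1) + 1*(-exp(-3*I*pi/4))*conj(I) + 1*(-I)*conj(-1) + 1*(exp(3*I*pi/4))*conj(-I)]
      = (1/8)[(1) + (exp(3*I*pi/4)) + (-I) + (exp(I*pi/4)) + (-1) + (exp(-I*pi/4)) + (I) + (exp(-3*I*pi/4))] = 0/8 = 0
  <chi_7*chi_6, chi_3> = (1/8)[1*(1)*conj(1) + 1*(-exp(I*pi/4))*conj(exp(3*I*pi/4)) + 1*(I)*conj(-I) + 1*(exp(-I*pi/4))*conj(exp(I*pi/4)) + 1*(-1)*conj(-1) + 1*(-exp(-3*I*pi/4))*conj(exp(-I*pi/4)) + 1*(-I)*conj(I) + 1*(exp(3*I*pi/4))*conj(exp(-3*I*pi/4))]
      = (1/8)[(1) + (I) + (-1) + (-I) + (1) + (I) + (-1) + (-I)] = 0/8 = 0
  <chi_7*chi_6, chi_4> = (1/8)[1*(1)*conj(1) + 1*(-exp(I*pi/4))*conj(-1) + 1*(I)*conj(1) + 1*(exp(-I*pi/4))*conj(-1) + 1*(-1)*conj(1) + 1*(-exp(-3*I*pi/4))*conj(-1) + 1*(-I)*conj(1) + 1*(exp(3*I*pi/4))*conj(-1)]
      = (1/8)[(1) + (exp(I*pi/4)) + (I) + (-exp(-I*pi/4)) + (-1) + (exp(-3*I*pi/4)) + (-I) + (-exp(3*I*pi/4))] = 0/8 = 0
  <chi_7*chi_6, chi_5> = (1/8)[1*(1)*conj(1) + 1*(-exp(I*pi/4))*conj(exp(-3*I*pi/4)) + 1*(I)*conj(I) + 1*(exp(-I*pi/4))*conj(exp(-I*pi/4)) + 1*(-1)*conj(-1) + 1*(-exp(-3*I*pi/4))*conj(exp(I*pi/4)) + 1*(-I)*conj(-I) + 1*(exp(3*I*pi/4))*conj(exp(3*I*pi/4))]
      = (1/8)[(1) + (1) + (1) + (1) + (1) + (1) + (1) + (1)] = 8/8 = 1
  <chi_7*chi_6, chi_6> = (1/8)[1*(1)*conj(1) + 1*(-exp(I*pi/4))*conj(-I) + 1*(I)*conj(-1) + 1*(exp(-I*pi/4))*conj(I) + 1*(-1)*conj(1) + 1*(-exp(-3*I*pi/4))*conj(-I) + 1*(-I)*conj(-1) + 1*(exp(3*I*pi/4))*conj(I)]
      = (1/8)[(1) + (-exp(3*I*pi/4)) + (-I) + (-exp(I*pi/4)) + (-1) + (-exp(-I*pi/4)) + (I) + (-exp(-3*I*pi/4))] = 0/8 = 0
  <chi_7*chi_6, chi_7> = (1/8)[1*(1)*conj(1) + 1*(-exp(I*pi/4))*conj(exp(-I*pi/4)) + 1*(I)*conj(-I) + 1*(exp(-I*pi/4))*conj(exp(-3*I*pi/4)) + 1*(-1)*conj(-1) + 1*(-exp(-3*I*pi/4))*conj(exp(3*I*pi/4)) + 1*(-I)*conj(I) + 1*(exp(3*I*pi/4))*conj(exp(I*pi/4))]
      = (1/8)[(1) + (-I) + (-1) + (I) + (1) + (-I) + (-1) + (I)] = 0/8 = 0
(Exp terms are combined using exp(i*s)*conj(exp(i*t)) = exp(i*(s-t)), and sums of them are collapsed using the identity that for every m > 1 the m distinct m-th roots of unity sum to 0, e.g. 1 + exp(2*I*pi/3) + exp(-2*I*pi/3) = 0.)
Hence the multiplicities are chi_5: 1. Dimension check: dim(chi_7)*dim(chi_6) = 1*1 = 1 and sum (mult * dim) = 1*1 = 1.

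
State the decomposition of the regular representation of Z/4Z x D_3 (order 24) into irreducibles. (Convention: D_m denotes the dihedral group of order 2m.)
Each irreducible V_i of dimension d_i appears with multiplicity d_i, i.e. rho_reg = (direct sum over all irreducibles V_i) d_i V_i. The irreducible dimensions for Z/4Z x D_3 are 1, 1, 1, 1, 1, 1, 1, 1, 2, 2, 2, 2: 8 irreducibles of dimension 1, each with multiplicity 1; 4 irreducibles of dimension 2, each with multiplicity 2. Total dimension 8*1*1 + 4*2*2 = 24 = |G|.

Proof sketch: General theorem: in the regular representation of a finite group G, each irreducible appears with multiplicity equal to its dimension. Check: dim(rho_reg) = sum d_i^2 = 1 + 1 + 1 + 1 + 1 + 1 + 1 + 1 + 4 + 4 + 4 + 4 = 24 = |G|.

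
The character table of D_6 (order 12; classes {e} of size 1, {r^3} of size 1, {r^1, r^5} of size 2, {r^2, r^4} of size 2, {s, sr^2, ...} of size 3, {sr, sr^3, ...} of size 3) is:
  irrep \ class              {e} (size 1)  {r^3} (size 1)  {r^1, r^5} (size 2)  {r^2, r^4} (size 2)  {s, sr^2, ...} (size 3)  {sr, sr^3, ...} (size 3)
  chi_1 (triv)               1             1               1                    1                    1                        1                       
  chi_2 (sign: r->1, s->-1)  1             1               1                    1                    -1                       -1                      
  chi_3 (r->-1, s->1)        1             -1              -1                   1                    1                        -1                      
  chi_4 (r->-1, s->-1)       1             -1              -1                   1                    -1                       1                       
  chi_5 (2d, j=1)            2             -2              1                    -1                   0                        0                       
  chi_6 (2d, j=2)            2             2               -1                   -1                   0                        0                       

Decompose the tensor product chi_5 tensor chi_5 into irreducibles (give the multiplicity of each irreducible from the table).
chi_5 tensor chi_5 = chi_1 + chi_2 + chi_6 (all other irreducibles have multiplicity 0).

Proof sketch: The character of a tensor product is the pointwise product (chi_5 * chi_5)(C) = chi_5(C) * chi_5(C):
  {e}: (2)*(2), {r^3}: (-2)*(-2), {r^1, r^5}: (1)*(1), {r^2, r^4}: (-1)*(-1), {s, sr^2, ...}: (0)*(0), {sr, sr^3, ...}: (0)*(0)
so (chi_5 * chi_5) takes values
  {e} -> 4, {r^3} -> 4, {r^1, r^5} -> 1, {r^2, r^4} -> 1, {s, sr^2, ...} -> 0, {sr, sr^3, ...} -> 0.
Now take the inner product of this character with each irreducible chi from the table, <chi_5*chi_5, chi> = (1/12) sum_C |C| (chi_5*chi_5)(C) conj(chi(C)):
  <chi_5*chi_5, chi_1> = (1/12)[1*(4)*conj(1) + 1*(4)*conj(1) + 2*(1)*conj(1) + 2*(1)*conj(1) + 3*(0)*conj(1) + 3*(0)*conj(1)]
      = (1/12)[(4) + (4) + (2) + (2) + (0) + (0)] = 12/12 = 1
  <chi_5*chi_5, chi_2> = (1/12)[1*(4)*conj(1) + 1*(4)*conj(1) + 2*(1)*conj(1) + 2*(1)*conj(1) + 3*(0)*conj(-1) + 3*(0)*conj(-1)]
      = (1/12)[(4) + (4) + (2) + (2) + (0) + (0)] = 12/12 = 1
  <chi_5*chi_5, chi_3> = (1/12)[1*(4)*conj(1) + 1*(4)*conj(-1) + 2*(1)*conj(-1) + 2*(1)*conj(1) + 3*(0)*conj(1) + 3*(0)*conj(-1)]
      = (1/12)[(4) + (-4) + (-2) + (2) + (0) + (0)] = 0/12 = 0
  <chi_5*chi_5, chi_4> = (1/12)[1*(4)*conj(1) + 1*(4)*conj(-1) + 2*(1)*conj(-1) + 2*(1)*conj(1) + 3*(0)*conj(-1) + 3*(0)*conj(1)]
      = (1/12)[(4) + (-4) + (-2) + (2) + (0) + (0)] = 0/12 = 0
  <chi_5*chi_5, chi_5> = (1/12)[1*(4)*conj(2) + 1*(4)*conj(-2) + 2*(1)*conj(1) + 2*(1)*conj(-1) + 3*(0)*conj(0) + 3*(0)*conj(0)]
      = (1/12)[(8) + (-8) + (2) + (-2) + (0) + (0)] = 0/12 = 0
  <chi_5*chi_5, chi_6> = (1/12)[1*(4)*conj(2) + 1*(4)*conj(2) + 2*(1)*conj(-1) + 2*(1)*conj(-1) + 3*(0)*conj(0) + 3*(0)*conj(0)]
      = (1/12)[(8) + (8) + (-2) + (-2) + (0) + (0)] = 12/12 = 1
Hence the multiplicities are chi_1: 1, chi_2: 1, chi_6: 1. Dimension check: dim(chi_5)*dim(chi_5) = 2*2 = 4 and sum (mult * dim) = 1*1 + 1*1 + 1*2 = 4.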